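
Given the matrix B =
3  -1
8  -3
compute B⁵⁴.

[[1, 0], [0, 1]]

B² = I (check: tr B = 0 and det B = -1), so B⁵⁴ = I since 54 is even.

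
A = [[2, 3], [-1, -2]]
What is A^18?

A² = I (check: tr A = 0 and det A = -1), so A^18 = I since 18 is even.

[[1, 0], [0, 1]]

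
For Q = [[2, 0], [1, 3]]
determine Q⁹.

tr Q = 5 and det Q = 6, so the characteristic polynomial is λ² − (5)λ + (6) with roots 2 and 3.
Eigenvectors give P = [[-1, 0], [1, 1]] with P⁻¹ = [[-1, 0], [1, 1]], and Q = P·diag(2, 3)·P⁻¹.
Then Q⁹ = P·diag(512, 19683)·P⁻¹ = [[-512, 0], [512, 19683]] · [[-1, 0], [1, 1]] = [[512, 0], [19171, 19683]].

[[512, 0], [19171, 19683]]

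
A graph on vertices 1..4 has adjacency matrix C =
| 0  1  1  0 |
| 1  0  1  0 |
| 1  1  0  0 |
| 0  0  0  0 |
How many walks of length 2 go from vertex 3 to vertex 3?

The number of length-2 walks from vertex 3 to vertex 3 is entry (3,3) of C^2, where C is the adjacency matrix.
C^2 = [[2, 1, 1, 0], [1, 2, 1, 0], [1, 1, 2, 0], [0, 0, 0, 0]]

2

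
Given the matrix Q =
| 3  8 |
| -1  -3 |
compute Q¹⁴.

[[1, 0], [0, 1]]

Q² = I (check: tr Q = 0 and det Q = -1), so Q¹⁴ = I since 14 is even.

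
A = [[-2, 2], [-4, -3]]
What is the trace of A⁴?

-383

A² = [[-4, -10], [20, 1]]
A³ = [[48, 22], [-44, 37]]
A⁴ = [[-184, 30], [-60, -199]]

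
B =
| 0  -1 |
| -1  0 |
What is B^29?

[[0, -1], [-1, 0]]

B² = I (check: tr B = 0 and det B = -1), so B^29 = B since 29 is odd.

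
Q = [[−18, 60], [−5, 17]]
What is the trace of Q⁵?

tr Q = −1 and det Q = −6, so the characteristic polynomial is λ² − (−1)λ + (−6) with roots 2 and −3.
Eigenvectors give P = [[−3, −4], [−1, −1]] with P⁻¹ = [[1, −4], [−1, 3]], and Q = P·diag(2, −3)·P⁻¹.
Then Q⁵ = P·diag(32, −243)·P⁻¹ = [[−96, 972], [−32, 243]] · [[1, −4], [−1, 3]] = [[−1068, 3300], [−275, 857]].

−211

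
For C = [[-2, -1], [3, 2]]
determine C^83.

C² = I (check: tr C = 0 and det C = -1), so C^83 = C since 83 is odd.

[[-2, -1], [3, 2]]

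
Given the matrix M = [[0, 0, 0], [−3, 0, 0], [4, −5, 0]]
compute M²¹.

[[0, 0, 0], [0, 0, 0], [0, 0, 0]]

M is strictly triangular, hence nilpotent: M³ = 0, so M²¹ = 0.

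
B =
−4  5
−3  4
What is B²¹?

B² = I (check: tr B = 0 and det B = −1), so B²¹ = B since 21 is odd.

[[−4, 5], [−3, 4]]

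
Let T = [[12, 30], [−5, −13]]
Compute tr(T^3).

−19

tr T = −1 and det T = −6, so the characteristic polynomial is λ² − (−1)λ + (−6) with roots −3 and 2.
Eigenvectors give P = [[−2, 3], [1, −1]] with P⁻¹ = [[1, 3], [1, 2]], and T = P·diag(−3, 2)·P⁻¹.
Then T^3 = P·diag(−27, 8)·P⁻¹ = [[54, 24], [−27, −8]] · [[1, 3], [1, 2]] = [[78, 210], [−35, −97]].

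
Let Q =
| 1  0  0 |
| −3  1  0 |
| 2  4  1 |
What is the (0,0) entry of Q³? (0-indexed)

Q = I + N where N = [[0, 0, 0], [−3, 0, 0], [2, 4, 0]] is strictly lower-triangular, so N³ = 0.
(I + N)³ = I + 3·N + 3·N² = [[1, 0, 0], [−9, 1, 0], [−30, 12, 1]].

1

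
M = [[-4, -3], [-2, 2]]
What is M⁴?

M² = [[22, 6], [4, 10]]
M³ = [[-100, -54], [-36, 8]]
M⁴ = [[508, 192], [128, 124]]

[[508, 192], [128, 124]]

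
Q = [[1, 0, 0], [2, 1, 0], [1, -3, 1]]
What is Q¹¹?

Q = I + N where N = [[0, 0, 0], [2, 0, 0], [1, -3, 0]] is strictly lower-triangular, so N³ = 0.
(I + N)¹¹ = I + 11·N + 55·N² = [[1, 0, 0], [22, 1, 0], [-319, -33, 1]].

[[1, 0, 0], [22, 1, 0], [-319, -33, 1]]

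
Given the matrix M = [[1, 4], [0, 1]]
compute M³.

M = I + N where N = [[0, 4], [0, 0]] is strictly upper-triangular, so N² = 0.
(I + N)³ = I + 3·N = [[1, 12], [0, 1]].

[[1, 12], [0, 1]]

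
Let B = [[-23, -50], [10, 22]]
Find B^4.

tr B = -1 and det B = -6, so the characteristic polynomial is λ² − (-1)λ + (-6) with roots -3 and 2.
Eigenvectors give P = [[-5, -2], [2, 1]] with P⁻¹ = [[-1, -2], [2, 5]], and B = P·diag(-3, 2)·P⁻¹.
Then B^4 = P·diag(81, 16)·P⁻¹ = [[-405, -32], [162, 16]] · [[-1, -2], [2, 5]] = [[341, 650], [-130, -244]].

[[341, 650], [-130, -244]]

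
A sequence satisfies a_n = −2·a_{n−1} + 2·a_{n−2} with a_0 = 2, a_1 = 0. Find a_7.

−480

With companion matrix C = [[−2, 2], [1, 0]], [a_n, a_{n−1}]ᵀ = C·[a_{n−1}, a_{n−2}]ᵀ, so [a_7, a_6]ᵀ = C⁶·[a_1, a_0]ᵀ.
C⁶ = [[328, −240], [−120, 88]], giving [a_7, a_6]ᵀ = [[−480], [176]].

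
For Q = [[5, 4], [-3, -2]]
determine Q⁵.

[[125, 124], [-93, -92]]

tr Q = 3 and det Q = 2, so the characteristic polynomial is λ² − (3)λ + (2) with roots 1 and 2.
Eigenvectors give P = [[-1, 4], [1, -3]] with P⁻¹ = [[3, 4], [1, 1]], and Q = P·diag(1, 2)·P⁻¹.
Then Q⁵ = P·diag(1, 32)·P⁻¹ = [[-1, 128], [1, -96]] · [[3, 4], [1, 1]] = [[125, 124], [-93, -92]].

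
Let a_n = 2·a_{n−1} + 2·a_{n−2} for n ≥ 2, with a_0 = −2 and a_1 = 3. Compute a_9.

With companion matrix Q = [[2, 2], [1, 0]], [a_n, a_{n−1}]ᵀ = Q·[a_{n−1}, a_{n−2}]ᵀ, so [a_9, a_8]ᵀ = Q^8·[a_1, a_0]ᵀ.
Q^8 = [[2448, 1792], [896, 656]], giving [a_9, a_8]ᵀ = [[3760], [1376]].

3760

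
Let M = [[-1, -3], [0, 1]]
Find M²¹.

M² = I (check: tr M = 0 and det M = -1), so M²¹ = M since 21 is odd.

[[-1, -3], [0, 1]]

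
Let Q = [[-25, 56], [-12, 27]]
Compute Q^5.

tr Q = 2 and det Q = -3, so the characteristic polynomial is λ² − (2)λ + (-3) with roots -1 and 3.
Eigenvectors give P = [[7, 2], [3, 1]] with P⁻¹ = [[1, -2], [-3, 7]], and Q = P·diag(-1, 3)·P⁻¹.
Then Q^5 = P·diag(-1, 243)·P⁻¹ = [[-7, 486], [-3, 243]] · [[1, -2], [-3, 7]] = [[-1465, 3416], [-732, 1707]].

[[-1465, 3416], [-732, 1707]]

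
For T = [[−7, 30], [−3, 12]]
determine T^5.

tr T = 5 and det T = 6, so the characteristic polynomial is λ² − (5)λ + (6) with roots 3 and 2.
Eigenvectors give P = [[−3, 10], [−1, 3]] with P⁻¹ = [[3, −10], [1, −3]], and T = P·diag(3, 2)·P⁻¹.
Then T^5 = P·diag(243, 32)·P⁻¹ = [[−729, 320], [−243, 96]] · [[3, −10], [1, −3]] = [[−1867, 6330], [−633, 2142]].

[[−1867, 6330], [−633, 2142]]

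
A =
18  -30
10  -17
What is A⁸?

tr A = 1 and det A = -6, so the characteristic polynomial is λ² − (1)λ + (-6) with roots 3 and -2.
Eigenvectors give P = [[2, 3], [1, 2]] with P⁻¹ = [[2, -3], [-1, 2]], and A = P·diag(3, -2)·P⁻¹.
Then A⁸ = P·diag(6561, 256)·P⁻¹ = [[13122, 768], [6561, 512]] · [[2, -3], [-1, 2]] = [[25476, -37830], [12610, -18659]].

[[25476, -37830], [12610, -18659]]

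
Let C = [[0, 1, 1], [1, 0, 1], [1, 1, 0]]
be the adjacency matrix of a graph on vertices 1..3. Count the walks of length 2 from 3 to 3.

2

The number of length-2 walks from vertex 3 to vertex 3 is entry (3,3) of C^2, where C is the adjacency matrix.
C^2 = [[2, 1, 1], [1, 2, 1], [1, 1, 2]]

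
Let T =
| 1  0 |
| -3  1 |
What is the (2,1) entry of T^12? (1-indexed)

-36

T = I + N where N = [[0, 0], [-3, 0]] is strictly lower-triangular, so N^2 = 0.
(I + N)^12 = I + 12·N = [[1, 0], [-36, 1]].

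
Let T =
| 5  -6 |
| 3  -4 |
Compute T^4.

tr T = 1 and det T = -2, so the characteristic polynomial is λ² − (1)λ + (-2) with roots 2 and -1.
Eigenvectors give P = [[2, 1], [1, 1]] with P⁻¹ = [[1, -1], [-1, 2]], and T = P·diag(2, -1)·P⁻¹.
Then T^4 = P·diag(16, 1)·P⁻¹ = [[32, 1], [16, 1]] · [[1, -1], [-1, 2]] = [[31, -30], [15, -14]].

[[31, -30], [15, -14]]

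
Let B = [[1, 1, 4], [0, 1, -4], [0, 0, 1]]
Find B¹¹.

[[1, 11, -176], [0, 1, -44], [0, 0, 1]]

B = I + N where N = [[0, 1, 4], [0, 0, -4], [0, 0, 0]] is strictly upper-triangular, so N³ = 0.
(I + N)¹¹ = I + 11·N + 55·N² = [[1, 11, -176], [0, 1, -44], [0, 0, 1]].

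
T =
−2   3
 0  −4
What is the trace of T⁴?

272

T² = [[4, −18], [0, 16]]
T³ = [[−8, 84], [0, −64]]
T⁴ = [[16, −360], [0, 256]]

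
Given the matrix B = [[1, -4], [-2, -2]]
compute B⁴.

[[89, 84], [42, 152]]

B² = [[9, 4], [2, 12]]
B³ = [[1, -44], [-22, -32]]
B⁴ = [[89, 84], [42, 152]]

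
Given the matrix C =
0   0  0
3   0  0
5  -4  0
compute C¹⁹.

C is strictly triangular, hence nilpotent: C³ = 0, so C¹⁹ = 0.

[[0, 0, 0], [0, 0, 0], [0, 0, 0]]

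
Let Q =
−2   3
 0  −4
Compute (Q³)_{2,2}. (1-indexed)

−64

Q² = [[4, −18], [0, 16]]
Q³ = [[−8, 84], [0, −64]]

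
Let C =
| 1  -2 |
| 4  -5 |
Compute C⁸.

[[-6559, 6560], [-13120, 13121]]

tr C = -4 and det C = 3, so the characteristic polynomial is λ² − (-4)λ + (3) with roots -1 and -3.
Eigenvectors give P = [[1, -1], [1, -2]] with P⁻¹ = [[2, -1], [1, -1]], and C = P·diag(-1, -3)·P⁻¹.
Then C⁸ = P·diag(1, 6561)·P⁻¹ = [[1, -6561], [1, -13122]] · [[2, -1], [1, -1]] = [[-6559, 6560], [-13120, 13121]].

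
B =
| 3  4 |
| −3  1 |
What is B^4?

B^2 = [[−3, 16], [−12, −11]]
B^3 = [[−57, 4], [−3, −59]]
B^4 = [[−183, −224], [168, −71]]

[[−183, −224], [168, −71]]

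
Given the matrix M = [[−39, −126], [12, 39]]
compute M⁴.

tr M = 0 and det M = −9, so the characteristic polynomial is λ² − (0)λ + (−9) with roots 3 and −3.
Eigenvectors give P = [[−3, 7], [1, −2]] with P⁻¹ = [[2, 7], [1, 3]], and M = P·diag(3, −3)·P⁻¹.
Then M⁴ = P·diag(81, 81)·P⁻¹ = [[−243, 567], [81, −162]] · [[2, 7], [1, 3]] = [[81, 0], [0, 81]].

[[81, 0], [0, 81]]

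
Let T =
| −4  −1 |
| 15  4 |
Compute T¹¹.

[[−4, −1], [15, 4]]

T² = I (check: tr T = 0 and det T = −1), so T¹¹ = T since 11 is odd.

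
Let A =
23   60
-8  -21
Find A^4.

tr A = 2 and det A = -3, so the characteristic polynomial is λ² − (2)λ + (-3) with roots 3 and -1.
Eigenvectors give P = [[-3, -5], [1, 2]] with P⁻¹ = [[-2, -5], [1, 3]], and A = P·diag(3, -1)·P⁻¹.
Then A^4 = P·diag(81, 1)·P⁻¹ = [[-243, -5], [81, 2]] · [[-2, -5], [1, 3]] = [[481, 1200], [-160, -399]].

[[481, 1200], [-160, -399]]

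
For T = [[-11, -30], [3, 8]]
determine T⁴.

tr T = -3 and det T = 2, so the characteristic polynomial is λ² − (-3)λ + (2) with roots -2 and -1.
Eigenvectors give P = [[-10, 3], [3, -1]] with P⁻¹ = [[-1, -3], [-3, -10]], and T = P·diag(-2, -1)·P⁻¹.
Then T⁴ = P·diag(16, 1)·P⁻¹ = [[-160, 3], [48, -1]] · [[-1, -3], [-3, -10]] = [[151, 450], [-45, -134]].

[[151, 450], [-45, -134]]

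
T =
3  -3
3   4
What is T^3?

[[-63, -84], [84, -35]]

T^2 = [[0, -21], [21, 7]]
T^3 = [[-63, -84], [84, -35]]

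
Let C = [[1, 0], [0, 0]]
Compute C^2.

[[1, 0], [0, 0]]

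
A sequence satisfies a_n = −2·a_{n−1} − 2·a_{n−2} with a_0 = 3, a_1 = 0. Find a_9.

0

With companion matrix M = [[−2, −2], [1, 0]], [a_n, a_{n−1}]ᵀ = M·[a_{n−1}, a_{n−2}]ᵀ, so [a_9, a_8]ᵀ = M^8·[a_1, a_0]ᵀ.
M^8 = [[16, 0], [0, 16]], giving [a_9, a_8]ᵀ = [[0], [48]].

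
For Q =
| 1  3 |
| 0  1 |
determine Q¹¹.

[[1, 33], [0, 1]]

Q = I + N where N = [[0, 3], [0, 0]] is strictly upper-triangular, so N² = 0.
(I + N)¹¹ = I + 11·N = [[1, 33], [0, 1]].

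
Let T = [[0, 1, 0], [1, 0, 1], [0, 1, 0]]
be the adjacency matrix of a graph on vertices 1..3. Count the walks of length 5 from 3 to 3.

The number of length-5 walks from vertex 3 to vertex 3 is entry (3,3) of T⁵, where T is the adjacency matrix.
T² = [[1, 0, 1], [0, 2, 0], [1, 0, 1]]
T³ = [[0, 2, 0], [2, 0, 2], [0, 2, 0]]
T⁴ = [[2, 0, 2], [0, 4, 0], [2, 0, 2]]
T⁵ = [[0, 4, 0], [4, 0, 4], [0, 4, 0]]

0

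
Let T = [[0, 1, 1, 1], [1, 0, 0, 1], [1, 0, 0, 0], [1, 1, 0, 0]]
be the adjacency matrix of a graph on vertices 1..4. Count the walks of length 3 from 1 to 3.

The number of length-3 walks from vertex 1 to vertex 3 is entry (1,3) of T³, where T is the adjacency matrix.
T² = [[3, 1, 0, 1], [1, 2, 1, 1], [0, 1, 1, 1], [1, 1, 1, 2]]
T³ = [[2, 4, 3, 4], [4, 2, 1, 3], [3, 1, 0, 1], [4, 3, 1, 2]]

3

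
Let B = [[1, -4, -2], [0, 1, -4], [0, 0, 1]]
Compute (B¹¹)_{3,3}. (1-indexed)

B = I + N where N = [[0, -4, -2], [0, 0, -4], [0, 0, 0]] is strictly upper-triangular, so N³ = 0.
(I + N)¹¹ = I + 11·N + 55·N² = [[1, -44, 858], [0, 1, -44], [0, 0, 1]].

1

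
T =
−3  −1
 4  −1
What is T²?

[[5, 4], [−16, −3]]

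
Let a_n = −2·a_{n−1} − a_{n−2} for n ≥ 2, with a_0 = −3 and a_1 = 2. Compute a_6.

3

With companion matrix C = [[−2, −1], [1, 0]], [a_n, a_{n−1}]ᵀ = C·[a_{n−1}, a_{n−2}]ᵀ, so [a_6, a_5]ᵀ = C⁵·[a_1, a_0]ᵀ.
C⁵ = [[−6, −5], [5, 4]], giving [a_6, a_5]ᵀ = [[3], [−2]].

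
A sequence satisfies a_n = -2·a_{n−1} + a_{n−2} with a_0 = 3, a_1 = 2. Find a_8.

-309

With companion matrix A = [[-2, 1], [1, 0]], [a_n, a_{n−1}]ᵀ = A·[a_{n−1}, a_{n−2}]ᵀ, so [a_8, a_7]ᵀ = A⁷·[a_1, a_0]ᵀ.
A⁷ = [[-408, 169], [169, -70]], giving [a_8, a_7]ᵀ = [[-309], [128]].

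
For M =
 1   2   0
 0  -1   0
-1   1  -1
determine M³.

M² = [[1, 0, 0], [0, 1, 0], [0, -4, 1]]
M³ = [[1, 2, 0], [0, -1, 0], [-1, 5, -1]]

[[1, 2, 0], [0, -1, 0], [-1, 5, -1]]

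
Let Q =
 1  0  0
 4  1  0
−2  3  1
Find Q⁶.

[[1, 0, 0], [24, 1, 0], [168, 18, 1]]

Q = I + N where N = [[0, 0, 0], [4, 0, 0], [−2, 3, 0]] is strictly lower-triangular, so N³ = 0.
(I + N)⁶ = I + 6·N + 15·N² = [[1, 0, 0], [24, 1, 0], [168, 18, 1]].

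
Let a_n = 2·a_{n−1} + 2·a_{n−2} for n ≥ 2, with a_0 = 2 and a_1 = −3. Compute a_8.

With companion matrix A = [[2, 2], [1, 0]], [a_n, a_{n−1}]ᵀ = A·[a_{n−1}, a_{n−2}]ᵀ, so [a_8, a_7]ᵀ = A^7·[a_1, a_0]ᵀ.
A^7 = [[896, 656], [328, 240]], giving [a_8, a_7]ᵀ = [[−1376], [−504]].

−1376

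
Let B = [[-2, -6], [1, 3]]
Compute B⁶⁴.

B² = B (a projection; rank 1, trace 1), so B⁶⁴ = B.

[[-2, -6], [1, 3]]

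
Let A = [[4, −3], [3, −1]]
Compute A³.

[[1, −12], [12, −19]]

A² = [[7, −9], [9, −8]]
A³ = [[1, −12], [12, −19]]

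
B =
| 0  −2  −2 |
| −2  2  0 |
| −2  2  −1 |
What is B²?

[[8, −8, 2], [−4, 8, 4], [−2, 6, 5]]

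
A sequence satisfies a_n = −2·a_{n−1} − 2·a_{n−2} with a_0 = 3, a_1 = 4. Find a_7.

With companion matrix T = [[−2, −2], [1, 0]], [a_n, a_{n−1}]ᵀ = T·[a_{n−1}, a_{n−2}]ᵀ, so [a_7, a_6]ᵀ = T⁶·[a_1, a_0]ᵀ.
T⁶ = [[−8, −16], [8, 8]], giving [a_7, a_6]ᵀ = [[−80], [56]].

−80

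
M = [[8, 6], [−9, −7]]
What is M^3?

tr M = 1 and det M = −2, so the characteristic polynomial is λ² − (1)λ + (−2) with roots −1 and 2.
Eigenvectors give P = [[2, 1], [−3, −1]] with P⁻¹ = [[−1, −1], [3, 2]], and M = P·diag(−1, 2)·P⁻¹.
Then M^3 = P·diag(−1, 8)·P⁻¹ = [[−2, 8], [3, −8]] · [[−1, −1], [3, 2]] = [[26, 18], [−27, −19]].

[[26, 18], [−27, −19]]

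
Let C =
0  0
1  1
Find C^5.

[[0, 0], [1, 1]]

C² = C (a projection; rank 1, trace 1), so C^5 = C.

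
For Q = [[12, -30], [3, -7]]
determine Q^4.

tr Q = 5 and det Q = 6, so the characteristic polynomial is λ² − (5)λ + (6) with roots 2 and 3.
Eigenvectors give P = [[3, 10], [1, 3]] with P⁻¹ = [[-3, 10], [1, -3]], and Q = P·diag(2, 3)·P⁻¹.
Then Q^4 = P·diag(16, 81)·P⁻¹ = [[48, 810], [16, 243]] · [[-3, 10], [1, -3]] = [[666, -1950], [195, -569]].

[[666, -1950], [195, -569]]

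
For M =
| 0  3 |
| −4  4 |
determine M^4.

[[−48, −96], [128, −176]]

M^2 = [[−12, 12], [−16, 4]]
M^3 = [[−48, 12], [−16, −32]]
M^4 = [[−48, −96], [128, −176]]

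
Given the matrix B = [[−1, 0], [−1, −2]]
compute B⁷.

tr B = −3 and det B = 2, so the characteristic polynomial is λ² − (−3)λ + (2) with roots −2 and −1.
Eigenvectors give P = [[0, −1], [1, 1]] with P⁻¹ = [[1, 1], [−1, 0]], and B = P·diag(−2, −1)·P⁻¹.
Then B⁷ = P·diag(−128, −1)·P⁻¹ = [[0, 1], [−128, −1]] · [[1, 1], [−1, 0]] = [[−1, 0], [−127, −128]].

[[−1, 0], [−127, −128]]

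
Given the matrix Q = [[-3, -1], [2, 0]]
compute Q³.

[[-15, -7], [14, 6]]

tr Q = -3 and det Q = 2, so the characteristic polynomial is λ² − (-3)λ + (2) with roots -1 and -2.
Eigenvectors give P = [[-1, -1], [2, 1]] with P⁻¹ = [[1, 1], [-2, -1]], and Q = P·diag(-1, -2)·P⁻¹.
Then Q³ = P·diag(-1, -8)·P⁻¹ = [[1, 8], [-2, -8]] · [[1, 1], [-2, -1]] = [[-15, -7], [14, 6]].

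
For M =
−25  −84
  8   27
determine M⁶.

[[−4367, −15288], [1456, 5097]]

tr M = 2 and det M = −3, so the characteristic polynomial is λ² − (2)λ + (−3) with roots 3 and −1.
Eigenvectors give P = [[−3, 7], [1, −2]] with P⁻¹ = [[2, 7], [1, 3]], and M = P·diag(3, −1)·P⁻¹.
Then M⁶ = P·diag(729, 1)·P⁻¹ = [[−2187, 7], [729, −2]] · [[2, 7], [1, 3]] = [[−4367, −15288], [1456, 5097]].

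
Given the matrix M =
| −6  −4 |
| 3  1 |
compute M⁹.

[[−77196, −76684], [57513, 57001]]

tr M = −5 and det M = 6, so the characteristic polynomial is λ² − (−5)λ + (6) with roots −3 and −2.
Eigenvectors give P = [[−4, 1], [3, −1]] with P⁻¹ = [[−1, −1], [−3, −4]], and M = P·diag(−3, −2)·P⁻¹.
Then M⁹ = P·diag(−19683, −512)·P⁻¹ = [[78732, −512], [−59049, 512]] · [[−1, −1], [−3, −4]] = [[−77196, −76684], [57513, 57001]].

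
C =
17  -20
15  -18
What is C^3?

[[113, -140], [105, -132]]

tr C = -1 and det C = -6, so the characteristic polynomial is λ² − (-1)λ + (-6) with roots 2 and -3.
Eigenvectors give P = [[4, 1], [3, 1]] with P⁻¹ = [[1, -1], [-3, 4]], and C = P·diag(2, -3)·P⁻¹.
Then C^3 = P·diag(8, -27)·P⁻¹ = [[32, -27], [24, -27]] · [[1, -1], [-3, 4]] = [[113, -140], [105, -132]].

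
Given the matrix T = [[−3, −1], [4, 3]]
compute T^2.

[[5, 0], [0, 5]]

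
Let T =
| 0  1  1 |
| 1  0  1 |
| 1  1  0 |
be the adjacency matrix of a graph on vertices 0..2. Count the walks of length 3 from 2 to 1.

The number of length-3 walks from vertex 2 to vertex 1 is entry (2,1) of T³, where T is the adjacency matrix.
T² = [[2, 1, 1], [1, 2, 1], [1, 1, 2]]
T³ = [[2, 3, 3], [3, 2, 3], [3, 3, 2]]

3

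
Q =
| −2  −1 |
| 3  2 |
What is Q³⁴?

Q² = I (check: tr Q = 0 and det Q = −1), so Q³⁴ = I since 34 is even.

[[1, 0], [0, 1]]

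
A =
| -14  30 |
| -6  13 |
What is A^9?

[[-2564, 5130], [-1026, 2053]]

tr A = -1 and det A = -2, so the characteristic polynomial is λ² − (-1)λ + (-2) with roots -2 and 1.
Eigenvectors give P = [[5, 2], [2, 1]] with P⁻¹ = [[1, -2], [-2, 5]], and A = P·diag(-2, 1)·P⁻¹.
Then A^9 = P·diag(-512, 1)·P⁻¹ = [[-2560, 2], [-1024, 1]] · [[1, -2], [-2, 5]] = [[-2564, 5130], [-1026, 2053]].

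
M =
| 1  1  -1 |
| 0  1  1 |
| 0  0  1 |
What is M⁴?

M = I + N where N = [[0, 1, -1], [0, 0, 1], [0, 0, 0]] is strictly upper-triangular, so N³ = 0.
(I + N)⁴ = I + 4·N + 6·N² = [[1, 4, 2], [0, 1, 4], [0, 0, 1]].

[[1, 4, 2], [0, 1, 4], [0, 0, 1]]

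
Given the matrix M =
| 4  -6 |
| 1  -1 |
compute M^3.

tr M = 3 and det M = 2, so the characteristic polynomial is λ² − (3)λ + (2) with roots 2 and 1.
Eigenvectors give P = [[-3, -2], [-1, -1]] with P⁻¹ = [[-1, 2], [1, -3]], and M = P·diag(2, 1)·P⁻¹.
Then M^3 = P·diag(8, 1)·P⁻¹ = [[-24, -2], [-8, -1]] · [[-1, 2], [1, -3]] = [[22, -42], [7, -13]].

[[22, -42], [7, -13]]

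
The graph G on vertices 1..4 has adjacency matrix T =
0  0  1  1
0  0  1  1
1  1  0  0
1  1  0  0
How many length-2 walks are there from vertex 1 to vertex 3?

0

The number of length-2 walks from vertex 1 to vertex 3 is entry (1,3) of T², where T is the adjacency matrix.
T² = [[2, 2, 0, 0], [2, 2, 0, 0], [0, 0, 2, 2], [0, 0, 2, 2]]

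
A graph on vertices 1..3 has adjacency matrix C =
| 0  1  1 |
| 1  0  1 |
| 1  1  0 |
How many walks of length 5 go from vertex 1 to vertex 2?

11

The number of length-5 walks from vertex 1 to vertex 2 is entry (1,2) of C^5, where C is the adjacency matrix.
C^2 = [[2, 1, 1], [1, 2, 1], [1, 1, 2]]
C^3 = [[2, 3, 3], [3, 2, 3], [3, 3, 2]]
C^4 = [[6, 5, 5], [5, 6, 5], [5, 5, 6]]
C^5 = [[10, 11, 11], [11, 10, 11], [11, 11, 10]]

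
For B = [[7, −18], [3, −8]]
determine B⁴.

[[−29, 90], [−15, 46]]

tr B = −1 and det B = −2, so the characteristic polynomial is λ² − (−1)λ + (−2) with roots 1 and −2.
Eigenvectors give P = [[−3, −2], [−1, −1]] with P⁻¹ = [[−1, 2], [1, −3]], and B = P·diag(1, −2)·P⁻¹.
Then B⁴ = P·diag(1, 16)·P⁻¹ = [[−3, −32], [−1, −16]] · [[−1, 2], [1, −3]] = [[−29, 90], [−15, 46]].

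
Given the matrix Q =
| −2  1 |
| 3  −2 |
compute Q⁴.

[[97, −56], [−168, 97]]

Q² = [[7, −4], [−12, 7]]
Q³ = [[−26, 15], [45, −26]]
Q⁴ = [[97, −56], [−168, 97]]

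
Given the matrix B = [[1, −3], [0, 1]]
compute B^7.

B = I + N where N = [[0, −3], [0, 0]] is strictly upper-triangular, so N^2 = 0.
(I + N)^7 = I + 7·N = [[1, −21], [0, 1]].

[[1, −21], [0, 1]]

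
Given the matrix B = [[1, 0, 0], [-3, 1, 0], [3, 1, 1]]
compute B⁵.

[[1, 0, 0], [-15, 1, 0], [-15, 5, 1]]

B = I + N where N = [[0, 0, 0], [-3, 0, 0], [3, 1, 0]] is strictly lower-triangular, so N³ = 0.
(I + N)⁵ = I + 5·N + 10·N² = [[1, 0, 0], [-15, 1, 0], [-15, 5, 1]].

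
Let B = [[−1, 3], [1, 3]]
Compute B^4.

[[28, 96], [32, 156]]

B^2 = [[4, 6], [2, 12]]
B^3 = [[2, 30], [10, 42]]
B^4 = [[28, 96], [32, 156]]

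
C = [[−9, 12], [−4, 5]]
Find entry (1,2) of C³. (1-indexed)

156

tr C = −4 and det C = 3, so the characteristic polynomial is λ² − (−4)λ + (3) with roots −1 and −3.
Eigenvectors give P = [[−3, 2], [−2, 1]] with P⁻¹ = [[1, −2], [2, −3]], and C = P·diag(−1, −3)·P⁻¹.
Then C³ = P·diag(−1, −27)·P⁻¹ = [[3, −54], [2, −27]] · [[1, −2], [2, −3]] = [[−105, 156], [−52, 77]].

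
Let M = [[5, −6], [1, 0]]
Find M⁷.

[[6305, −12354], [2059, −3990]]

tr M = 5 and det M = 6, so the characteristic polynomial is λ² − (5)λ + (6) with roots 2 and 3.
Eigenvectors give P = [[−2, 3], [−1, 1]] with P⁻¹ = [[1, −3], [1, −2]], and M = P·diag(2, 3)·P⁻¹.
Then M⁷ = P·diag(128, 2187)·P⁻¹ = [[−256, 6561], [−128, 2187]] · [[1, −3], [1, −2]] = [[6305, −12354], [2059, −3990]].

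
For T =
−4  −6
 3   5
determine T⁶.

[[−62, −126], [63, 127]]

tr T = 1 and det T = −2, so the characteristic polynomial is λ² − (1)λ + (−2) with roots 2 and −1.
Eigenvectors give P = [[−1, 2], [1, −1]] with P⁻¹ = [[1, 2], [1, 1]], and T = P·diag(2, −1)·P⁻¹.
Then T⁶ = P·diag(64, 1)·P⁻¹ = [[−64, 2], [64, −1]] · [[1, 2], [1, 1]] = [[−62, −126], [63, 127]].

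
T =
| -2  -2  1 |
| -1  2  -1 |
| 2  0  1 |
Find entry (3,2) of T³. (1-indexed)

-4

T² = [[8, 0, 1], [-2, 6, -4], [-2, -4, 3]]
T³ = [[-14, -16, 9], [-10, 16, -12], [14, -4, 5]]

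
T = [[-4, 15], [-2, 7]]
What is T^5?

tr T = 3 and det T = 2, so the characteristic polynomial is λ² − (3)λ + (2) with roots 2 and 1.
Eigenvectors give P = [[-5, 3], [-2, 1]] with P⁻¹ = [[1, -3], [2, -5]], and T = P·diag(2, 1)·P⁻¹.
Then T^5 = P·diag(32, 1)·P⁻¹ = [[-160, 3], [-64, 1]] · [[1, -3], [2, -5]] = [[-154, 465], [-62, 187]].

[[-154, 465], [-62, 187]]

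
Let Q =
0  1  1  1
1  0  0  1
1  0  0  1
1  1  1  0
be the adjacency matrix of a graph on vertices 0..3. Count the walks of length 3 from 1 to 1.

2

The number of length-3 walks from vertex 1 to vertex 1 is entry (1,1) of Q³, where Q is the adjacency matrix.
Q² = [[3, 1, 1, 2], [1, 2, 2, 1], [1, 2, 2, 1], [2, 1, 1, 3]]
Q³ = [[4, 5, 5, 5], [5, 2, 2, 5], [5, 2, 2, 5], [5, 5, 5, 4]]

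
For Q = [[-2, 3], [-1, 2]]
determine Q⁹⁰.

Q² = I (check: tr Q = 0 and det Q = -1), so Q⁹⁰ = I since 90 is even.

[[1, 0], [0, 1]]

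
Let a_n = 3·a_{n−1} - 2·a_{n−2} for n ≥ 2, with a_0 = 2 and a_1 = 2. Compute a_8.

2

With companion matrix T = [[3, -2], [1, 0]], [a_n, a_{n−1}]ᵀ = T·[a_{n−1}, a_{n−2}]ᵀ, so [a_8, a_7]ᵀ = T^7·[a_1, a_0]ᵀ.
T^7 = [[255, -254], [127, -126]], giving [a_8, a_7]ᵀ = [[2], [2]].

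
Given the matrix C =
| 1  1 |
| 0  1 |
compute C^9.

C = I + N where N = [[0, 1], [0, 0]] is strictly upper-triangular, so N^2 = 0.
(I + N)^9 = I + 9·N = [[1, 9], [0, 1]].

[[1, 9], [0, 1]]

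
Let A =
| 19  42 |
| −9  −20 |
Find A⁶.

tr A = −1 and det A = −2, so the characteristic polynomial is λ² − (−1)λ + (−2) with roots −2 and 1.
Eigenvectors give P = [[−2, 7], [1, −3]] with P⁻¹ = [[3, 7], [1, 2]], and A = P·diag(−2, 1)·P⁻¹.
Then A⁶ = P·diag(64, 1)·P⁻¹ = [[−128, 7], [64, −3]] · [[3, 7], [1, 2]] = [[−377, −882], [189, 442]].

[[−377, −882], [189, 442]]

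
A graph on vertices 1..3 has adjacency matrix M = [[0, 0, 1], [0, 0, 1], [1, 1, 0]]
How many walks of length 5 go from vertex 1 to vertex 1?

The number of length-5 walks from vertex 1 to vertex 1 is entry (1,1) of M⁵, where M is the adjacency matrix.
M² = [[1, 1, 0], [1, 1, 0], [0, 0, 2]]
M³ = [[0, 0, 2], [0, 0, 2], [2, 2, 0]]
M⁴ = [[2, 2, 0], [2, 2, 0], [0, 0, 4]]
M⁵ = [[0, 0, 4], [0, 0, 4], [4, 4, 0]]

0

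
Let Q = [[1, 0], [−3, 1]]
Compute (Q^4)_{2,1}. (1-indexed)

−12

Q = I + N where N = [[0, 0], [−3, 0]] is strictly lower-triangular, so N^2 = 0.
(I + N)^4 = I + 4·N = [[1, 0], [−12, 1]].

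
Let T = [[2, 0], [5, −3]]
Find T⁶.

[[64, 0], [−665, 729]]

tr T = −1 and det T = −6, so the characteristic polynomial is λ² − (−1)λ + (−6) with roots 2 and −3.
Eigenvectors give P = [[1, 0], [1, −1]] with P⁻¹ = [[1, 0], [1, −1]], and T = P·diag(2, −3)·P⁻¹.
Then T⁶ = P·diag(64, 729)·P⁻¹ = [[64, 0], [64, −729]] · [[1, 0], [1, −1]] = [[64, 0], [−665, 729]].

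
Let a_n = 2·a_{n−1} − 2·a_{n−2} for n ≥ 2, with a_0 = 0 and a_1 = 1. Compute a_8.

0

With companion matrix A = [[2, −2], [1, 0]], [a_n, a_{n−1}]ᵀ = A·[a_{n−1}, a_{n−2}]ᵀ, so [a_8, a_7]ᵀ = A⁷·[a_1, a_0]ᵀ.
A⁷ = [[0, 16], [−8, 16]], giving [a_8, a_7]ᵀ = [[0], [−8]].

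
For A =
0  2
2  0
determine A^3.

A^2 = [[4, 0], [0, 4]]
A^3 = [[0, 8], [8, 0]]

[[0, 8], [8, 0]]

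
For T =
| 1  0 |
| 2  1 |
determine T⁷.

T = I + N where N = [[0, 0], [2, 0]] is strictly lower-triangular, so N² = 0.
(I + N)⁷ = I + 7·N = [[1, 0], [14, 1]].

[[1, 0], [14, 1]]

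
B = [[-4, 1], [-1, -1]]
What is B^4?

[[200, -75], [75, -25]]

B^2 = [[15, -5], [5, 0]]
B^3 = [[-55, 20], [-20, 5]]
B^4 = [[200, -75], [75, -25]]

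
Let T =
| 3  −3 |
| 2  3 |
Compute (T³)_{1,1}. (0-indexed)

T² = [[3, −18], [12, 3]]
T³ = [[−27, −63], [42, −27]]

−27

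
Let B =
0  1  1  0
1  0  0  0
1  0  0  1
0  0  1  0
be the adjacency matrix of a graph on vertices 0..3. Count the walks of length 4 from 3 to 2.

The number of length-4 walks from vertex 3 to vertex 2 is entry (3,2) of B⁴, where B is the adjacency matrix.
B² = [[2, 0, 0, 1], [0, 1, 1, 0], [0, 1, 2, 0], [1, 0, 0, 1]]
B³ = [[0, 2, 3, 0], [2, 0, 0, 1], [3, 0, 0, 2], [0, 1, 2, 0]]
B⁴ = [[5, 0, 0, 3], [0, 2, 3, 0], [0, 3, 5, 0], [3, 0, 0, 2]]

0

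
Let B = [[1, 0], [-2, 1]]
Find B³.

[[1, 0], [-6, 1]]

B = I + N where N = [[0, 0], [-2, 0]] is strictly lower-triangular, so N² = 0.
(I + N)³ = I + 3·N = [[1, 0], [-6, 1]].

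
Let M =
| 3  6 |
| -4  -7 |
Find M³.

[[51, 78], [-52, -79]]

tr M = -4 and det M = 3, so the characteristic polynomial is λ² − (-4)λ + (3) with roots -1 and -3.
Eigenvectors give P = [[3, -1], [-2, 1]] with P⁻¹ = [[1, 1], [2, 3]], and M = P·diag(-1, -3)·P⁻¹.
Then M³ = P·diag(-1, -27)·P⁻¹ = [[-3, 27], [2, -27]] · [[1, 1], [2, 3]] = [[51, 78], [-52, -79]].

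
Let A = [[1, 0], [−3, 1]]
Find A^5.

A = I + N where N = [[0, 0], [−3, 0]] is strictly lower-triangular, so N^2 = 0.
(I + N)^5 = I + 5·N = [[1, 0], [−15, 1]].

[[1, 0], [−15, 1]]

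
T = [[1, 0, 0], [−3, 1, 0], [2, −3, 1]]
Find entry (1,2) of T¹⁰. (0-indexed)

0

T = I + N where N = [[0, 0, 0], [−3, 0, 0], [2, −3, 0]] is strictly lower-triangular, so N³ = 0.
(I + N)¹⁰ = I + 10·N + 45·N² = [[1, 0, 0], [−30, 1, 0], [425, −30, 1]].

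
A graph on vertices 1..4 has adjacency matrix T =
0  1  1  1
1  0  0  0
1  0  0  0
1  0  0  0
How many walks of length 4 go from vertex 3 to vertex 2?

The number of length-4 walks from vertex 3 to vertex 2 is entry (3,2) of T^4, where T is the adjacency matrix.
T^2 = [[3, 0, 0, 0], [0, 1, 1, 1], [0, 1, 1, 1], [0, 1, 1, 1]]
T^3 = [[0, 3, 3, 3], [3, 0, 0, 0], [3, 0, 0, 0], [3, 0, 0, 0]]
T^4 = [[9, 0, 0, 0], [0, 3, 3, 3], [0, 3, 3, 3], [0, 3, 3, 3]]

3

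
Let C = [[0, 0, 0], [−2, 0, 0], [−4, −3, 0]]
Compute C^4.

[[0, 0, 0], [0, 0, 0], [0, 0, 0]]

C is strictly triangular, hence nilpotent: C^3 = 0, so C^4 = 0.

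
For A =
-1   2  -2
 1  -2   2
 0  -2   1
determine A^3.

[[-5, 2, -6], [5, -2, 6], [4, -2, 5]]

A^2 = [[3, -2, 4], [-3, 2, -4], [-2, 2, -3]]
A^3 = [[-5, 2, -6], [5, -2, 6], [4, -2, 5]]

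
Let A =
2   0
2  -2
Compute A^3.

A^2 = [[4, 0], [0, 4]]
A^3 = [[8, 0], [8, -8]]

[[8, 0], [8, -8]]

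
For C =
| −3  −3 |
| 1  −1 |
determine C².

[[6, 12], [−4, −2]]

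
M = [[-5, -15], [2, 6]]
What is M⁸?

[[-5, -15], [2, 6]]

M² = M (a projection; rank 1, trace 1), so M⁸ = M.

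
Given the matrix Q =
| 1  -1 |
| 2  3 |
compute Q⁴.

[[-31, -24], [48, 17]]

Q² = [[-1, -4], [8, 7]]
Q³ = [[-9, -11], [22, 13]]
Q⁴ = [[-31, -24], [48, 17]]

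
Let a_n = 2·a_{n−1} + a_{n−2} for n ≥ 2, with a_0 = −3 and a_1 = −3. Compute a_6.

With companion matrix A = [[2, 1], [1, 0]], [a_n, a_{n−1}]ᵀ = A·[a_{n−1}, a_{n−2}]ᵀ, so [a_6, a_5]ᵀ = A^5·[a_1, a_0]ᵀ.
A^5 = [[70, 29], [29, 12]], giving [a_6, a_5]ᵀ = [[−297], [−123]].

−297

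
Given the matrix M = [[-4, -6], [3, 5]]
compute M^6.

tr M = 1 and det M = -2, so the characteristic polynomial is λ² − (1)λ + (-2) with roots 2 and -1.
Eigenvectors give P = [[1, 2], [-1, -1]] with P⁻¹ = [[-1, -2], [1, 1]], and M = P·diag(2, -1)·P⁻¹.
Then M^6 = P·diag(64, 1)·P⁻¹ = [[64, 2], [-64, -1]] · [[-1, -2], [1, 1]] = [[-62, -126], [63, 127]].

[[-62, -126], [63, 127]]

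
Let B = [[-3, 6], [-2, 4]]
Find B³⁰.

[[-3, 6], [-2, 4]]

B² = B (a projection; rank 1, trace 1), so B³⁰ = B.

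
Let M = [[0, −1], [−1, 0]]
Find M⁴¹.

[[0, −1], [−1, 0]]

M² = I (check: tr M = 0 and det M = −1), so M⁴¹ = M since 41 is odd.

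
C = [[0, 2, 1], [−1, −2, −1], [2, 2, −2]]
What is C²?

[[0, −2, −4], [0, 0, 3], [−6, −4, 4]]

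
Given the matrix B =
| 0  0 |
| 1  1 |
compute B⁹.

B² = B (a projection; rank 1, trace 1), so B⁹ = B.

[[0, 0], [1, 1]]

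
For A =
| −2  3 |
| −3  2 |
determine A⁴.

[[25, 0], [0, 25]]

A² = [[−5, 0], [0, −5]]
A³ = [[10, −15], [15, −10]]
A⁴ = [[25, 0], [0, 25]]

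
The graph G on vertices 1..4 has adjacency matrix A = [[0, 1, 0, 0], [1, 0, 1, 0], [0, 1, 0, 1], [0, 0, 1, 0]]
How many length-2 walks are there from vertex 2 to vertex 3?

The number of length-2 walks from vertex 2 to vertex 3 is entry (2,3) of A², where A is the adjacency matrix.
A² = [[1, 0, 1, 0], [0, 2, 0, 1], [1, 0, 2, 0], [0, 1, 0, 1]]

0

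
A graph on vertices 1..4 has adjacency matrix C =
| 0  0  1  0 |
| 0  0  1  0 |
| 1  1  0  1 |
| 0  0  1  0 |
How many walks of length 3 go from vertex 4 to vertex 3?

The number of length-3 walks from vertex 4 to vertex 3 is entry (4,3) of C³, where C is the adjacency matrix.
C² = [[1, 1, 0, 1], [1, 1, 0, 1], [0, 0, 3, 0], [1, 1, 0, 1]]
C³ = [[0, 0, 3, 0], [0, 0, 3, 0], [3, 3, 0, 3], [0, 0, 3, 0]]

3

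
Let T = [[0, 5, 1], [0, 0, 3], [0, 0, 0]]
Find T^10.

T is strictly triangular, hence nilpotent: T^3 = 0, so T^10 = 0.

[[0, 0, 0], [0, 0, 0], [0, 0, 0]]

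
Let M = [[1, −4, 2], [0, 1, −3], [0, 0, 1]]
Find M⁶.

[[1, −24, 192], [0, 1, −18], [0, 0, 1]]

M = I + N where N = [[0, −4, 2], [0, 0, −3], [0, 0, 0]] is strictly upper-triangular, so N³ = 0.
(I + N)⁶ = I + 6·N + 15·N² = [[1, −24, 192], [0, 1, −18], [0, 0, 1]].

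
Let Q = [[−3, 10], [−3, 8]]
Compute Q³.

[[−87, 190], [−57, 122]]

tr Q = 5 and det Q = 6, so the characteristic polynomial is λ² − (5)λ + (6) with roots 3 and 2.
Eigenvectors give P = [[−5, 2], [−3, 1]] with P⁻¹ = [[1, −2], [3, −5]], and Q = P·diag(3, 2)·P⁻¹.
Then Q³ = P·diag(27, 8)·P⁻¹ = [[−135, 16], [−81, 8]] · [[1, −2], [3, −5]] = [[−87, 190], [−57, 122]].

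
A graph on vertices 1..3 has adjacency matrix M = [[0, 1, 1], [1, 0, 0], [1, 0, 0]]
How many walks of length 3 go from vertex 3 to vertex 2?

0

The number of length-3 walks from vertex 3 to vertex 2 is entry (3,2) of M³, where M is the adjacency matrix.
M² = [[2, 0, 0], [0, 1, 1], [0, 1, 1]]
M³ = [[0, 2, 2], [2, 0, 0], [2, 0, 0]]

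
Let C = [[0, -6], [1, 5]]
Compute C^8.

[[-12354, -37830], [6305, 19171]]

tr C = 5 and det C = 6, so the characteristic polynomial is λ² − (5)λ + (6) with roots 2 and 3.
Eigenvectors give P = [[-3, 2], [1, -1]] with P⁻¹ = [[-1, -2], [-1, -3]], and C = P·diag(2, 3)·P⁻¹.
Then C^8 = P·diag(256, 6561)·P⁻¹ = [[-768, 13122], [256, -6561]] · [[-1, -2], [-1, -3]] = [[-12354, -37830], [6305, 19171]].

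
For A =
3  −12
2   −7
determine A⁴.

tr A = −4 and det A = 3, so the characteristic polynomial is λ² − (−4)λ + (3) with roots −3 and −1.
Eigenvectors give P = [[−2, 3], [−1, 1]] with P⁻¹ = [[1, −3], [1, −2]], and A = P·diag(−3, −1)·P⁻¹.
Then A⁴ = P·diag(81, 1)·P⁻¹ = [[−162, 3], [−81, 1]] · [[1, −3], [1, −2]] = [[−159, 480], [−80, 241]].

[[−159, 480], [−80, 241]]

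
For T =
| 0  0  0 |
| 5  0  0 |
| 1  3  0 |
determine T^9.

T is strictly triangular, hence nilpotent: T^3 = 0, so T^9 = 0.

[[0, 0, 0], [0, 0, 0], [0, 0, 0]]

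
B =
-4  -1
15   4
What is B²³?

B² = I (check: tr B = 0 and det B = -1), so B²³ = B since 23 is odd.

[[-4, -1], [15, 4]]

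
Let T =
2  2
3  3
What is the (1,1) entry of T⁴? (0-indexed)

T² = [[10, 10], [15, 15]]
T³ = [[50, 50], [75, 75]]
T⁴ = [[250, 250], [375, 375]]

375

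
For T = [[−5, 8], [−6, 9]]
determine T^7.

[[−6557, 8744], [−6558, 8745]]

tr T = 4 and det T = 3, so the characteristic polynomial is λ² − (4)λ + (3) with roots 3 and 1.
Eigenvectors give P = [[1, −4], [1, −3]] with P⁻¹ = [[−3, 4], [−1, 1]], and T = P·diag(3, 1)·P⁻¹.
Then T^7 = P·diag(2187, 1)·P⁻¹ = [[2187, −4], [2187, −3]] · [[−3, 4], [−1, 1]] = [[−6557, 8744], [−6558, 8745]].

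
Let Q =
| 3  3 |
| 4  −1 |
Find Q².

[[21, 6], [8, 13]]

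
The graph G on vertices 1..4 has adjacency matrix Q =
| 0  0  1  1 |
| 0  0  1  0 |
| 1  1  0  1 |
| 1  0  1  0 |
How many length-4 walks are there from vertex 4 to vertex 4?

The number of length-4 walks from vertex 4 to vertex 4 is entry (4,4) of Q⁴, where Q is the adjacency matrix.
Q² = [[2, 1, 1, 1], [1, 1, 0, 1], [1, 0, 3, 1], [1, 1, 1, 2]]
Q³ = [[2, 1, 4, 3], [1, 0, 3, 1], [4, 3, 2, 4], [3, 1, 4, 2]]
Q⁴ = [[7, 4, 6, 6], [4, 3, 2, 4], [6, 2, 11, 6], [6, 4, 6, 7]]

7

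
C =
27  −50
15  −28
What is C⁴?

tr C = −1 and det C = −6, so the characteristic polynomial is λ² − (−1)λ + (−6) with roots 2 and −3.
Eigenvectors give P = [[2, −5], [1, −3]] with P⁻¹ = [[3, −5], [1, −2]], and C = P·diag(2, −3)·P⁻¹.
Then C⁴ = P·diag(16, 81)·P⁻¹ = [[32, −405], [16, −243]] · [[3, −5], [1, −2]] = [[−309, 650], [−195, 406]].

[[−309, 650], [−195, 406]]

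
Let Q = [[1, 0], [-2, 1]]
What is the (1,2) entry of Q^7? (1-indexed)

0

Q = I + N where N = [[0, 0], [-2, 0]] is strictly lower-triangular, so N^2 = 0.
(I + N)^7 = I + 7·N = [[1, 0], [-14, 1]].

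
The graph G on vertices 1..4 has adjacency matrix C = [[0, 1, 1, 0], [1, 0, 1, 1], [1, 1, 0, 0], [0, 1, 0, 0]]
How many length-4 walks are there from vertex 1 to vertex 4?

The number of length-4 walks from vertex 1 to vertex 4 is entry (1,4) of C⁴, where C is the adjacency matrix.
C² = [[2, 1, 1, 1], [1, 3, 1, 0], [1, 1, 2, 1], [1, 0, 1, 1]]
C³ = [[2, 4, 3, 1], [4, 2, 4, 3], [3, 4, 2, 1], [1, 3, 1, 0]]
C⁴ = [[7, 6, 6, 4], [6, 11, 6, 2], [6, 6, 7, 4], [4, 2, 4, 3]]

4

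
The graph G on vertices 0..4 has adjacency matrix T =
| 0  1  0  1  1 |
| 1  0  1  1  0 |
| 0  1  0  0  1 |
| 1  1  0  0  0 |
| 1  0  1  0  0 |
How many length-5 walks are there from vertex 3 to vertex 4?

14

The number of length-5 walks from vertex 3 to vertex 4 is entry (3,4) of T⁵, where T is the adjacency matrix.
T² = [[3, 1, 2, 1, 0], [1, 3, 0, 1, 2], [2, 0, 2, 1, 0], [1, 1, 1, 2, 1], [0, 2, 0, 1, 2]]
T³ = [[2, 6, 1, 4, 5], [6, 2, 5, 4, 1], [1, 5, 0, 2, 4], [4, 4, 2, 2, 2], [5, 1, 4, 2, 0]]
T⁴ = [[15, 7, 11, 8, 3], [7, 15, 3, 8, 11], [11, 3, 9, 6, 1], [8, 8, 6, 8, 6], [3, 11, 1, 6, 9]]
T⁵ = [[18, 34, 10, 22, 26], [34, 18, 26, 22, 10], [10, 26, 4, 14, 20], [22, 22, 14, 16, 14], [26, 10, 20, 14, 4]]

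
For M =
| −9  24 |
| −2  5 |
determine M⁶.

[[2913, −8736], [728, −2183]]

tr M = −4 and det M = 3, so the characteristic polynomial is λ² − (−4)λ + (3) with roots −1 and −3.
Eigenvectors give P = [[3, 4], [1, 1]] with P⁻¹ = [[−1, 4], [1, −3]], and M = P·diag(−1, −3)·P⁻¹.
Then M⁶ = P·diag(1, 729)·P⁻¹ = [[3, 2916], [1, 729]] · [[−1, 4], [1, −3]] = [[2913, −8736], [728, −2183]].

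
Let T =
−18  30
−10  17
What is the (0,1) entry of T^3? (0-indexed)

210

tr T = −1 and det T = −6, so the characteristic polynomial is λ² − (−1)λ + (−6) with roots −3 and 2.
Eigenvectors give P = [[2, −3], [1, −2]] with P⁻¹ = [[2, −3], [1, −2]], and T = P·diag(−3, 2)·P⁻¹.
Then T^3 = P·diag(−27, 8)·P⁻¹ = [[−54, −24], [−27, −16]] · [[2, −3], [1, −2]] = [[−132, 210], [−70, 113]].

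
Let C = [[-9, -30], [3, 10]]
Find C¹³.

[[-9, -30], [3, 10]]

C² = C (a projection; rank 1, trace 1), so C¹³ = C.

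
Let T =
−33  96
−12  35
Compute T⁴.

tr T = 2 and det T = −3, so the characteristic polynomial is λ² − (2)λ + (−3) with roots 3 and −1.
Eigenvectors give P = [[−8, 3], [−3, 1]] with P⁻¹ = [[1, −3], [3, −8]], and T = P·diag(3, −1)·P⁻¹.
Then T⁴ = P·diag(81, 1)·P⁻¹ = [[−648, 3], [−243, 1]] · [[1, −3], [3, −8]] = [[−639, 1920], [−240, 721]].

[[−639, 1920], [−240, 721]]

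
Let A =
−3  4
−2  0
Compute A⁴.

A² = [[1, −12], [6, −8]]
A³ = [[21, 4], [−2, 24]]
A⁴ = [[−71, 84], [−42, −8]]

[[−71, 84], [−42, −8]]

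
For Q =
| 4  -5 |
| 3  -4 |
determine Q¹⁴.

Q² = I (check: tr Q = 0 and det Q = -1), so Q¹⁴ = I since 14 is even.

[[1, 0], [0, 1]]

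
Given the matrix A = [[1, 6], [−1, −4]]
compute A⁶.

[[−125, −378], [63, 190]]

tr A = −3 and det A = 2, so the characteristic polynomial is λ² − (−3)λ + (2) with roots −1 and −2.
Eigenvectors give P = [[3, −2], [−1, 1]] with P⁻¹ = [[1, 2], [1, 3]], and A = P·diag(−1, −2)·P⁻¹.
Then A⁶ = P·diag(1, 64)·P⁻¹ = [[3, −128], [−1, 64]] · [[1, 2], [1, 3]] = [[−125, −378], [63, 190]].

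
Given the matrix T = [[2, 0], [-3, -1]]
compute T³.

tr T = 1 and det T = -2, so the characteristic polynomial is λ² − (1)λ + (-2) with roots 2 and -1.
Eigenvectors give P = [[-1, 0], [1, -1]] with P⁻¹ = [[-1, 0], [-1, -1]], and T = P·diag(2, -1)·P⁻¹.
Then T³ = P·diag(8, -1)·P⁻¹ = [[-8, 0], [8, 1]] · [[-1, 0], [-1, -1]] = [[8, 0], [-9, -1]].

[[8, 0], [-9, -1]]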